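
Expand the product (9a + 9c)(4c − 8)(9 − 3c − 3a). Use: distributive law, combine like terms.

(9a + 9c)(4c − 8)(9 − 3c − 3a)
= (36ac − 72a + 36c^2 − 72c)(9 − 3c − 3a)    [distributive law]
= 324ac − 108ac^2 − 108a^2c − 648a + 216ac + 216a^2 + 324c^2 − 108c^3 − 108ac^2 − 648c + 216c^2 + 216ac    [distributive law]
= 756ac − 216ac^2 − 108a^2c − 648a + 216a^2 + 540c^2 − 108c^3 − 648c    [combine like terms]

756ac − 216ac^2 − 108a^2c − 648a + 216a^2 + 540c^2 − 108c^3 − 648c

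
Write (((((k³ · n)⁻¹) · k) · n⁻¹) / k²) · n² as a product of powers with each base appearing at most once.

k⁻⁴

(((((k³ · n)⁻¹) · k) · n⁻¹) / k²) · n²
= ((((((k³)⁻¹) · (n⁻¹)) · k) · n⁻¹) / k²) · n²    [power of a product]
= ((((k⁻³ · (n⁻¹)) · k) · n⁻¹) / k²) · n²    [power of a power]
= k⁻⁴    [quotient of powers; product of powers]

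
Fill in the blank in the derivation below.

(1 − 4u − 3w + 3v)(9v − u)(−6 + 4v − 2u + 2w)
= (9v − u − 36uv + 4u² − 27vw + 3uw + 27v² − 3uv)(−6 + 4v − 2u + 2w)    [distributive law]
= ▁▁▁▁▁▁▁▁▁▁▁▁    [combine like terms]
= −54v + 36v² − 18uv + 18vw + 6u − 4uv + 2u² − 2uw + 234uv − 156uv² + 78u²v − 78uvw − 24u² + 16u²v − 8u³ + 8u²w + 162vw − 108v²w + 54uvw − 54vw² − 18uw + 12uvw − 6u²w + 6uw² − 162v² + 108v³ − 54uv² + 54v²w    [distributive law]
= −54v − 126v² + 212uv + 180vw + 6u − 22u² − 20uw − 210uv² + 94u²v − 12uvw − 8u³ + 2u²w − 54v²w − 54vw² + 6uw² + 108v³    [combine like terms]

After combine like terms, the bracketed line is:

(9v − u − 39uv + 4u² − 27vw + 3uw + 27v²)(−6 + 4v − 2u + 2w)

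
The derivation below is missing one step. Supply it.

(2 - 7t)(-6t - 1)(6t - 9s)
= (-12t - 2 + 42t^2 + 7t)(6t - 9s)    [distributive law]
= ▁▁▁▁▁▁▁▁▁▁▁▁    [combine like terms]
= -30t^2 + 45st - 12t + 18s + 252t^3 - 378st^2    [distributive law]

Applying combine like terms to the line above:

(-5t - 2 + 42t^2)(6t - 9s)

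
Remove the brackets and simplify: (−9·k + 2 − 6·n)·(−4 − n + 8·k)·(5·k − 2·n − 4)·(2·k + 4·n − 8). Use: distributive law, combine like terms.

(−9·k + 2 − 6·n)·(−4 − n + 8·k)·(5·k − 2·n − 4)·(2·k + 4·n − 8)
= (36·k + 9·k·n − 72·k^2 − 8 − 2·n + 16·k + 24·n + 6·n^2 − 48·k·n)·(5·k − 2·n − 4)·(2·k + 4·n − 8)    [distributive law]
= (52·k − 39·k·n − 72·k^2 − 8 + 22·n + 6·n^2)·(5·k − 2·n − 4)·(2·k + 4·n − 8)    [combine like terms]
= (260·k^2 − 104·k·n − 208·k − 195·k^2·n + 78·k·n^2 + 156·k·n − 360·k^3 + 144·k^2·n + 288·k^2 − 40·k + 16·n + 32 + 110·k·n − 44·n^2 − 88·n + 30·k·n^2 − 12·n^3 − 24·n^2)·(2·k + 4·n − 8)    [distributive law]
= (548·k^2 + 162·k·n − 248·k − 51·k^2·n + 108·k·n^2 − 360·k^3 − 72·n + 32 − 68·n^2 − 12·n^3)·(2·k + 4·n − 8)    [combine like terms]
= 1096·k^3 + 2192·k^2·n − 4384·k^2 + 324·k^2·n + 648·k·n^2 − 1296·k·n − 496·k^2 − 992·k·n + 1984·k − 102·k^3·n − 204·k^2·n^2 + 408·k^2·n + 216·k^2·n^2 + 432·k·n^3 − 864·k·n^2 − 720·k^4 − 1440·k^3·n + 2880·k^3 − 144·k·n − 288·n^2 + 576·n + 64·k + 128·n − 256 − 136·k·n^2 − 272·n^3 + 544·n^2 − 24·k·n^3 − 48·n^4 + 96·n^3    [distributive law]
= 3976·k^3 + 2924·k^2·n − 4880·k^2 − 352·k·n^2 − 2432·k·n + 2048·k − 1542·k^3·n + 12·k^2·n^2 + 408·k·n^3 − 720·k^4 + 256·n^2 + 704·n − 256 − 176·n^3 − 48·n^4    [combine like terms]

3976·k^3 + 2924·k^2·n − 4880·k^2 − 352·k·n^2 − 2432·k·n + 2048·k − 1542·k^3·n + 12·k^2·n^2 + 408·k·n^3 − 720·k^4 + 256·n^2 + 704·n − 256 − 176·n^3 − 48·n^4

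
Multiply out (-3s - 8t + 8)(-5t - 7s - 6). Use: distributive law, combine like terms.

(-3s - 8t + 8)(-5t - 7s - 6)
= 15st + 21s^2 + 18s + 40t^2 + 56st + 48t - 40t - 56s - 48    [distributive law]
= 71st + 21s^2 - 38s + 40t^2 + 8t - 48    [combine like terms]

71st + 21s^2 - 38s + 40t^2 + 8t - 48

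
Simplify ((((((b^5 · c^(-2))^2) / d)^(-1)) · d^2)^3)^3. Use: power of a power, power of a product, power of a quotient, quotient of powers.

b^(-90)c^36d^27

((((((b^5 · c^(-2))^2) / d)^(-1)) · d^2)^3)^3
= (((((b^5 · c^(-2))^2) / d)^(-1)) · d^2)^9    [power of a power]
= (((((b^5 · c^(-2))^2) / d)^(-1))^9) · ((d^2)^9)    [power of a product]
= ((((b^5 · c^(-2))^2) / d)^(-9)) · ((d^2)^9)    [power of a power]
= ((((b^5 · c^(-2))^2)^(-9)) / (d^(-9))) · ((d^2)^9)    [power of a quotient]
= (((b^5 · c^(-2))^(-18)) / (d^(-9))) · ((d^2)^9)    [power of a power]
= ((((b^5)^(-18)) · ((c^(-2))^(-18))) / (d^(-9))) · ((d^2)^9)    [power of a product]
= ((b^(-90) · ((c^(-2))^(-18))) / (d^(-9))) · ((d^2)^9)    [power of a power]
= ((b^(-90) · c^36) / (d^(-9))) · ((d^2)^9)    [power of a power]
= ((b^(-90) · c^36) / d^(-9)) · d^18    [power of a power]
= b^(-90)c^36d^27    [quotient of powers]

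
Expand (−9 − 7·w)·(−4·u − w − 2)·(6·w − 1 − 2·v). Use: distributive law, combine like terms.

188·u·w − 36·u − 72·u·v + 131·w² + 85·w − 46·v·w − 18 − 36·v + 168·u·w² − 56·u·v·w + 42·w³ − 14·v·w²

(−9 − 7·w)·(−4·u − w − 2)·(6·w − 1 − 2·v)
= (36·u + 9·w + 18 + 28·u·w + 7·w² + 14·w)·(6·w − 1 − 2·v)    [distributive law]
= (36·u + 23·w + 18 + 28·u·w + 7·w²)·(6·w − 1 − 2·v)    [combine like terms]
= 216·u·w − 36·u − 72·u·v + 138·w² − 23·w − 46·v·w + 108·w − 18 − 36·v + 168·u·w² − 28·u·w − 56·u·v·w + 42·w³ − 7·w² − 14·v·w²    [distributive law]
= 188·u·w − 36·u − 72·u·v + 131·w² + 85·w − 46·v·w − 18 − 36·v + 168·u·w² − 56·u·v·w + 42·w³ − 14·v·w²    [combine like terms]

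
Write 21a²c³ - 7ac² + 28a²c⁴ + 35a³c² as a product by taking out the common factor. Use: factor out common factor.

21a²c³ - 7ac² + 28a²c⁴ + 35a³c²
= 7(3a²c³ - ac² + 4a²c⁴ + 5a³c²)    [factor out 7]
= 7ac²(3ac - 1 + 4ac² + 5a²)    [factor out ac²]

7ac²(3ac - 1 + 4ac² + 5a²)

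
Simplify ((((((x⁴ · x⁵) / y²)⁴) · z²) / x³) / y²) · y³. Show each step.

((((((x⁴ · x⁵) / y²)⁴) · z²) / x³) / y²) · y³
= ((((((x⁴ · x⁵)⁴) / ((y²)⁴)) · z²) / x³) / y²) · y³    [power of a quotient]
= (((((((x⁴)⁴) · ((x⁵)⁴)) / ((y²)⁴)) · z²) / x³) / y²) · y³    [power of a product]
= (((((x¹⁶ · ((x⁵)⁴)) / ((y²)⁴)) · z²) / x³) / y²) · y³    [power of a power]
= (((((x¹⁶ · x²⁰) / ((y²)⁴)) · z²) / x³) / y²) · y³    [power of a power]
= ((((x³⁶ / ((y²)⁴)) · z²) / x³) / y²) · y³    [product of powers]
= ((((x³⁶ / y⁸) · z²) / x³) / y²) · y³    [power of a power]
= x³³y⁻⁷z²    [quotient of powers; product of powers]

x³³y⁻⁷z²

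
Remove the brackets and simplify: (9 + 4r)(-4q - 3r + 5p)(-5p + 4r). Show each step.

180pq - 144qr + 315pr - 108r² - 225p² + 80pqr - 64qr² + 140pr² - 48r³ - 100p²r

(9 + 4r)(-4q - 3r + 5p)(-5p + 4r)
= (-36q - 27r + 45p - 16qr - 12r² + 20pr)(-5p + 4r)    [distributive law]
= 180pq - 144qr + 135pr - 108r² - 225p² + 180pr + 80pqr - 64qr² + 60pr² - 48r³ - 100p²r + 80pr²    [distributive law]
= 180pq - 144qr + 315pr - 108r² - 225p² + 80pqr - 64qr² + 140pr² - 48r³ - 100p²r    [combine like terms]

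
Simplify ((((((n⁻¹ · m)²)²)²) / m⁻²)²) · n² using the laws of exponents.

m²⁰n⁻¹⁴

((((((n⁻¹ · m)²)²)²) / m⁻²)²) · n²
= ((((((n⁻¹ · m)²)²)²)²) / ((m⁻²)²)) · n²    [power of a quotient]
= (((((n⁻¹ · m)²)²)⁴) / ((m⁻²)²)) · n²    [power of a power]
= ((((n⁻¹ · m)²)⁸) / ((m⁻²)²)) · n²    [power of a power]
= (((n⁻¹ · m)¹⁶) / ((m⁻²)²)) · n²    [power of a power]
= ((((n⁻¹)¹⁶) · (m¹⁶)) / ((m⁻²)²)) · n²    [power of a product]
= ((n⁻¹⁶ · (m¹⁶)) / ((m⁻²)²)) · n²    [power of a power]
= ((n⁻¹⁶ · m¹⁶) / m⁻⁴) · n²    [power of a power]
= m²⁰n⁻¹⁴    [quotient of powers; product of powers]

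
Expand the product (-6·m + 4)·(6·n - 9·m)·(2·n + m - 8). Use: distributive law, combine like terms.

-72·m·n^2 + 72·m^2·n + 240·m·n + 54·m^3 - 468·m^2 + 48·n^2 - 192·n + 288·m

(-6·m + 4)·(6·n - 9·m)·(2·n + m - 8)
= (-36·m·n + 54·m^2 + 24·n - 36·m)·(2·n + m - 8)    [distributive law]
= -72·m·n^2 - 36·m^2·n + 288·m·n + 108·m^2·n + 54·m^3 - 432·m^2 + 48·n^2 + 24·m·n - 192·n - 72·m·n - 36·m^2 + 288·m    [distributive law]
= -72·m·n^2 + 72·m^2·n + 240·m·n + 54·m^3 - 468·m^2 + 48·n^2 - 192·n + 288·m    [combine like terms]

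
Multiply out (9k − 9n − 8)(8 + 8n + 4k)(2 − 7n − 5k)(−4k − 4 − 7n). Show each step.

(9k − 9n − 8)(8 + 8n + 4k)(2 − 7n − 5k)(−4k − 4 − 7n)
= (72k + 72kn + 36k^2 − 72n − 72n^2 − 36kn − 64 − 64n − 32k)(2 − 7n − 5k)(−4k − 4 − 7n)    [distributive law]
= (40k + 36kn + 36k^2 − 136n − 72n^2 − 64)(2 − 7n − 5k)(−4k − 4 − 7n)    [combine like terms]
= (80k − 280kn − 200k^2 + 72kn − 252kn^2 − 180k^2n + 72k^2 − 252k^2n − 180k^3 − 272n + 952n^2 + 680kn − 144n^2 + 504n^3 + 360kn^2 − 128 + 448n + 320k)(−4k − 4 − 7n)    [distributive law]
= (400k + 472kn − 128k^2 + 108kn^2 − 432k^2n − 180k^3 + 176n + 808n^2 + 504n^3 − 128)(−4k − 4 − 7n)    [combine like terms]
= −1600k^2 − 1600k − 2800kn − 1888k^2n − 1888kn − 3304kn^2 + 512k^3 + 512k^2 + 896k^2n − 432k^2n^2 − 432kn^2 − 756kn^3 + 1728k^3n + 1728k^2n + 3024k^2n^2 + 720k^4 + 720k^3 + 1260k^3n − 704kn − 704n − 1232n^2 − 3232kn^2 − 3232n^2 − 5656n^3 − 2016kn^3 − 2016n^3 − 3528n^4 + 512k + 512 + 896n    [distributive law]
= −1088k^2 − 1088k − 5392kn + 736k^2n − 6968kn^2 + 1232k^3 + 2592k^2n^2 − 2772kn^3 + 2988k^3n + 720k^4 + 192n − 4464n^2 − 7672n^3 − 3528n^4 + 512    [combine like terms]

−1088k^2 − 1088k − 5392kn + 736k^2n − 6968kn^2 + 1232k^3 + 2592k^2n^2 − 2772kn^3 + 2988k^3n + 720k^4 + 192n − 4464n^2 − 7672n^3 − 3528n^4 + 512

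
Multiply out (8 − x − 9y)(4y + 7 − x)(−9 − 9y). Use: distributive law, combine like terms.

−225y + 603y^2 − 504 + 135x + 90xy − 45xy^2 − 9x^2 − 9x^2y + 324y^3

(8 − x − 9y)(4y + 7 − x)(−9 − 9y)
= (32y + 56 − 8x − 4xy − 7x + x^2 − 36y^2 − 63y + 9xy)(−9 − 9y)    [distributive law]
= (−31y + 56 − 15x + 5xy + x^2 − 36y^2)(−9 − 9y)    [combine like terms]
= 279y + 279y^2 − 504 − 504y + 135x + 135xy − 45xy − 45xy^2 − 9x^2 − 9x^2y + 324y^2 + 324y^3    [distributive law]
= −225y + 603y^2 − 504 + 135x + 90xy − 45xy^2 − 9x^2 − 9x^2y + 324y^3    [combine like terms]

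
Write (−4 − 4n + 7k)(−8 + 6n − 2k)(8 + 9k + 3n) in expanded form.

(−4 − 4n + 7k)(−8 + 6n − 2k)(8 + 9k + 3n)
= (32 − 24n + 8k + 32n − 24n² + 8kn − 56k + 42kn − 14k²)(8 + 9k + 3n)    [distributive law]
= (32 + 8n − 48k − 24n² + 50kn − 14k²)(8 + 9k + 3n)    [combine like terms]
= 256 + 288k + 96n + 64n + 72kn + 24n² − 384k − 432k² − 144kn − 192n² − 216kn² − 72n³ + 400kn + 450k²n + 150kn² − 112k² − 126k³ − 42k²n    [distributive law]
= 256 − 96k + 160n + 328kn − 168n² − 544k² − 66kn² − 72n³ + 408k²n − 126k³    [combine like terms]

256 − 96k + 160n + 328kn − 168n² − 544k² − 66kn² − 72n³ + 408k²n − 126k³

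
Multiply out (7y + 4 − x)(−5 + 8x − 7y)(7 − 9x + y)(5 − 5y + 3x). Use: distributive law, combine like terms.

(7y + 4 − x)(−5 + 8x − 7y)(7 − 9x + y)(5 − 5y + 3x)
= (−35y + 56xy − 49y² − 20 + 32x − 28y + 5x − 8x² + 7xy)(7 − 9x + y)(5 − 5y + 3x)    [distributive law]
= (−63y + 63xy − 49y² − 20 + 37x − 8x²)(7 − 9x + y)(5 − 5y + 3x)    [combine like terms]
= (−441y + 567xy − 63y² + 441xy − 567x²y + 63xy² − 343y² + 441xy² − 49y³ − 140 + 180x − 20y + 259x − 333x² + 37xy − 56x² + 72x³ − 8x²y)(5 − 5y + 3x)    [distributive law]
= (−461y + 1045xy − 406y² − 575x²y + 504xy² − 49y³ − 140 + 439x − 389x² + 72x³)(5 − 5y + 3x)    [combine like terms]
= −2305y + 2305y² − 1383xy + 5225xy − 5225xy² + 3135x²y − 2030y² + 2030y³ − 1218xy² − 2875x²y + 2875x²y² − 1725x³y + 2520xy² − 2520xy³ + 1512x²y² − 245y³ + 245y⁴ − 147xy³ − 700 + 700y − 420x + 2195x − 2195xy + 1317x² − 1945x² + 1945x²y − 1167x³ + 360x³ − 360x³y + 216x⁴    [distributive law]
= −1605y + 275y² + 1647xy − 3923xy² + 2205x²y + 1785y³ + 4387x²y² − 2085x³y − 2667xy³ + 245y⁴ − 700 + 1775x − 628x² − 807x³ + 216x⁴    [combine like terms]

−1605y + 275y² + 1647xy − 3923xy² + 2205x²y + 1785y³ + 4387x²y² − 2085x³y − 2667xy³ + 245y⁴ − 700 + 1775x − 628x² − 807x³ + 216x⁴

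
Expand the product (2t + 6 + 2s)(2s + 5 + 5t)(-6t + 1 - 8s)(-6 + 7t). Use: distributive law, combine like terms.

-2082st² - 1148st³ + 1102st - 388s²t - 952s²t² + 400t² - 1250t³ + 1050t - 420t⁴ + 1308s + 1032s² - 180 + 192s³ - 224s³t

(2t + 6 + 2s)(2s + 5 + 5t)(-6t + 1 - 8s)(-6 + 7t)
= (4st + 10t + 10t² + 12s + 30 + 30t + 4s² + 10s + 10st)(-6t + 1 - 8s)(-6 + 7t)    [distributive law]
= (14st + 40t + 10t² + 22s + 30 + 4s²)(-6t + 1 - 8s)(-6 + 7t)    [combine like terms]
= (-84st² + 14st - 112s²t - 240t² + 40t - 320st - 60t³ + 10t² - 80st² - 132st + 22s - 176s² - 180t + 30 - 240s - 24s²t + 4s² - 32s³)(-6 + 7t)    [distributive law]
= (-164st² - 438st - 136s²t - 230t² - 140t - 60t³ - 218s - 172s² + 30 - 32s³)(-6 + 7t)    [combine like terms]
= 984st² - 1148st³ + 2628st - 3066st² + 816s²t - 952s²t² + 1380t² - 1610t³ + 840t - 980t² + 360t³ - 420t⁴ + 1308s - 1526st + 1032s² - 1204s²t - 180 + 210t + 192s³ - 224s³t    [distributive law]
= -2082st² - 1148st³ + 1102st - 388s²t - 952s²t² + 400t² - 1250t³ + 1050t - 420t⁴ + 1308s + 1032s² - 180 + 192s³ - 224s³t    [combine like terms]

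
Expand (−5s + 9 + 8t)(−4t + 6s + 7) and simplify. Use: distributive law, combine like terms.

(−5s + 9 + 8t)(−4t + 6s + 7)
= 20st − 30s² − 35s − 36t + 54s + 63 − 32t² + 48st + 56t    [distributive law]
= 68st − 30s² + 19s + 20t + 63 − 32t²    [combine like terms]

68st − 30s² + 19s + 20t + 63 − 32t²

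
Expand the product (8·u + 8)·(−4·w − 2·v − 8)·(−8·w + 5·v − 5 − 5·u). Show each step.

(8·u + 8)·(−4·w − 2·v − 8)·(−8·w + 5·v − 5 − 5·u)
= (−32·u·w − 16·u·v − 64·u − 32·w − 16·v − 64)·(−8·w + 5·v − 5 − 5·u)    [distributive law]
= 256·u·w^2 − 160·u·v·w + 160·u·w + 160·u^2·w + 128·u·v·w − 80·u·v^2 + 80·u·v + 80·u^2·v + 512·u·w − 320·u·v + 320·u + 320·u^2 + 256·w^2 − 160·v·w + 160·w + 160·u·w + 128·v·w − 80·v^2 + 80·v + 80·u·v + 512·w − 320·v + 320 + 320·u    [distributive law]
= 256·u·w^2 − 32·u·v·w + 832·u·w + 160·u^2·w − 80·u·v^2 − 160·u·v + 80·u^2·v + 640·u + 320·u^2 + 256·w^2 − 32·v·w + 672·w − 80·v^2 − 240·v + 320    [combine like terms]

256·u·w^2 − 32·u·v·w + 832·u·w + 160·u^2·w − 80·u·v^2 − 160·u·v + 80·u^2·v + 640·u + 320·u^2 + 256·w^2 − 32·v·w + 672·w − 80·v^2 − 240·v + 320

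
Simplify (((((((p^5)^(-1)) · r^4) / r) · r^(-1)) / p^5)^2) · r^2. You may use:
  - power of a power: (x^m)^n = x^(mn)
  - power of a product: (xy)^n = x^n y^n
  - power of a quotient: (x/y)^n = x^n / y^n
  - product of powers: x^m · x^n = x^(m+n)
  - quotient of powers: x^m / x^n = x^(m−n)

p^(-20)·r^6

(((((((p^5)^(-1)) · r^4) / r) · r^(-1)) / p^5)^2) · r^2
= (((((((p^5)^(-1)) · r^4) / r) · r^(-1))^2) / ((p^5)^2)) · r^2    [power of a quotient]
= (((((((p^5)^(-1)) · r^4) / r)^2) · ((r^(-1))^2)) / ((p^5)^2)) · r^2    [power of a product]
= (((((((p^5)^(-1)) · r^4)^2) / (r^2)) · ((r^(-1))^2)) / ((p^5)^2)) · r^2    [power of a quotient]
= (((((((p^5)^(-1))^2) · ((r^4)^2)) / (r^2)) · ((r^(-1))^2)) / ((p^5)^2)) · r^2    [power of a product]
= ((((((p^5)^(-2)) · ((r^4)^2)) / (r^2)) · ((r^(-1))^2)) / ((p^5)^2)) · r^2    [power of a power]
= ((((p^(-10) · ((r^4)^2)) / (r^2)) · ((r^(-1))^2)) / ((p^5)^2)) · r^2    [power of a power]
= ((((p^(-10) · r^8) / (r^2)) · ((r^(-1))^2)) / ((p^5)^2)) · r^2    [power of a power]
= ((((p^(-10) · r^8) / r^2) · r^(-2)) / ((p^5)^2)) · r^2    [power of a power]
= ((((p^(-10) · r^8) / r^2) · r^(-2)) / p^10) · r^2    [power of a power]
= p^(-20)·r^6    [quotient of powers; product of powers]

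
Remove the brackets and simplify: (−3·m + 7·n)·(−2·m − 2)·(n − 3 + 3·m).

(−3·m + 7·n)·(−2·m − 2)·(n − 3 + 3·m)
= (6·m^2 + 6·m − 14·m·n − 14·n)·(n − 3 + 3·m)    [distributive law]
= 6·m^2·n − 18·m^2 + 18·m^3 + 6·m·n − 18·m + 18·m^2 − 14·m·n^2 + 42·m·n − 42·m^2·n − 14·n^2 + 42·n − 42·m·n    [distributive law]
= −36·m^2·n + 18·m^3 + 6·m·n − 18·m − 14·m·n^2 − 14·n^2 + 42·n    [combine like terms]

−36·m^2·n + 18·m^3 + 6·m·n − 18·m − 14·m·n^2 − 14·n^2 + 42·n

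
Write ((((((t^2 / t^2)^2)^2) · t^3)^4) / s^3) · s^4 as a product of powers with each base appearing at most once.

st^12

((((((t^2 / t^2)^2)^2) · t^3)^4) / s^3) · s^4
= ((((((t^2 / t^2)^2)^2)^4) · ((t^3)^4)) / s^3) · s^4    [power of a product]
= (((((t^2 / t^2)^2)^8) · ((t^3)^4)) / s^3) · s^4    [power of a power]
= ((((t^2 / t^2)^16) · ((t^3)^4)) / s^3) · s^4    [power of a power]
= (((((t^2)^16) / ((t^2)^16)) · ((t^3)^4)) / s^3) · s^4    [power of a quotient]
= (((t^32 / ((t^2)^16)) · ((t^3)^4)) / s^3) · s^4    [power of a power]
= (((t^32 / t^32) · ((t^3)^4)) / s^3) · s^4    [power of a power]
= ((t^0 · ((t^3)^4)) / s^3) · s^4    [quotient of powers]
= ((t^0 · t^12) / s^3) · s^4    [power of a power]
= (t^12 / s^3) · s^4    [product of powers]
= st^12    [quotient of powers]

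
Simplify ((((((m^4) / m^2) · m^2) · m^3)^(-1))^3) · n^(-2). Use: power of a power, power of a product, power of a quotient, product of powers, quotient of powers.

m^(-21)n^(-2)

((((((m^4) / m^2) · m^2) · m^3)^(-1))^3) · n^(-2)
= (((((m^4) / m^2) · m^2) · m^3)^(-3)) · n^(-2)    [power of a power]
= (((((m^4) / m^2) · m^2)^(-3)) · ((m^3)^(-3))) · n^(-2)    [power of a product]
= (((((m^4) / m^2)^(-3)) · ((m^2)^(-3))) · ((m^3)^(-3))) · n^(-2)    [power of a product]
= (((((m^4)^(-3)) / ((m^2)^(-3))) · ((m^2)^(-3))) · ((m^3)^(-3))) · n^(-2)    [power of a quotient]
= ((((m^(-12)) / ((m^2)^(-3))) · ((m^2)^(-3))) · ((m^3)^(-3))) · n^(-2)    [power of a power]
= (((m^(-12) / m^(-6)) · ((m^2)^(-3))) · ((m^3)^(-3))) · n^(-2)    [power of a power]
= ((m^(-6) · ((m^2)^(-3))) · ((m^3)^(-3))) · n^(-2)    [quotient of powers]
= ((m^(-6) · m^(-6)) · ((m^3)^(-3))) · n^(-2)    [power of a power]
= (m^(-12) · ((m^3)^(-3))) · n^(-2)    [product of powers]
= (m^(-12) · m^(-9)) · n^(-2)    [power of a power]
= m^(-21) · n^(-2)    [product of powers]
= m^(-21)n^(-2)    [rearrange]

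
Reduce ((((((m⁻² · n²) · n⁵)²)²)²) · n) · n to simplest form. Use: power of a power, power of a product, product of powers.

m⁻¹⁶n⁵⁸

((((((m⁻² · n²) · n⁵)²)²)²) · n) · n
= (((((m⁻² · n²) · n⁵)²)⁴) · n) · n    [power of a power]
= ((((m⁻² · n²) · n⁵)⁸) · n) · n    [power of a power]
= ((((m⁻² · n²)⁸) · ((n⁵)⁸)) · n) · n    [power of a product]
= (((((m⁻²)⁸) · ((n²)⁸)) · ((n⁵)⁸)) · n) · n    [power of a product]
= (((m⁻¹⁶ · ((n²)⁸)) · ((n⁵)⁸)) · n) · n    [power of a power]
= (((m⁻¹⁶ · n¹⁶) · ((n⁵)⁸)) · n) · n    [power of a power]
= (((m⁻¹⁶ · n¹⁶) · n⁴⁰) · n) · n    [power of a power]
= m⁻¹⁶n⁵⁸    [product of powers]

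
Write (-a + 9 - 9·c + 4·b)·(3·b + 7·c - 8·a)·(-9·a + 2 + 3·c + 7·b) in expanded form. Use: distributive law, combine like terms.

371·a^2·b - 817·a·b + 341·a·b·c - 353·a·b^2 - 561·a^2·c - 653·a·c + 762·a·c^2 - 72·a^3 + 664·a^2 + 54·b + 524·b·c + 213·b^2 + 126·c + 63·c^2 - 144·a - 438·b·c^2 + 43·b^2·c - 189·c^3 + 84·b^3

(-a + 9 - 9·c + 4·b)·(3·b + 7·c - 8·a)·(-9·a + 2 + 3·c + 7·b)
= (-3·a·b - 7·a·c + 8·a^2 + 27·b + 63·c - 72·a - 27·b·c - 63·c^2 + 72·a·c + 12·b^2 + 28·b·c - 32·a·b)·(-9·a + 2 + 3·c + 7·b)    [distributive law]
= (-35·a·b + 65·a·c + 8·a^2 + 27·b + 63·c - 72·a + b·c - 63·c^2 + 12·b^2)·(-9·a + 2 + 3·c + 7·b)    [combine like terms]
= 315·a^2·b - 70·a·b - 105·a·b·c - 245·a·b^2 - 585·a^2·c + 130·a·c + 195·a·c^2 + 455·a·b·c - 72·a^3 + 16·a^2 + 24·a^2·c + 56·a^2·b - 243·a·b + 54·b + 81·b·c + 189·b^2 - 567·a·c + 126·c + 189·c^2 + 441·b·c + 648·a^2 - 144·a - 216·a·c - 504·a·b - 9·a·b·c + 2·b·c + 3·b·c^2 + 7·b^2·c + 567·a·c^2 - 126·c^2 - 189·c^3 - 441·b·c^2 - 108·a·b^2 + 24·b^2 + 36·b^2·c + 84·b^3    [distributive law]
= 371·a^2·b - 817·a·b + 341·a·b·c - 353·a·b^2 - 561·a^2·c - 653·a·c + 762·a·c^2 - 72·a^3 + 664·a^2 + 54·b + 524·b·c + 213·b^2 + 126·c + 63·c^2 - 144·a - 438·b·c^2 + 43·b^2·c - 189·c^3 + 84·b^3    [combine like terms]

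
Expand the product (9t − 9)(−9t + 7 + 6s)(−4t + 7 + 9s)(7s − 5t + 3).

(9t − 9)(−9t + 7 + 6s)(−4t + 7 + 9s)(7s − 5t + 3)
= (−81t^2 + 63t + 54st + 81t − 63 − 54s)(−4t + 7 + 9s)(7s − 5t + 3)    [distributive law]
= (−81t^2 + 144t + 54st − 63 − 54s)(−4t + 7 + 9s)(7s − 5t + 3)    [combine like terms]
= (324t^3 − 567t^2 − 729st^2 − 576t^2 + 1008t + 1296st − 216st^2 + 378st + 486s^2t + 252t − 441 − 567s + 216st − 378s − 486s^2)(7s − 5t + 3)    [distributive law]
= (324t^3 − 1143t^2 − 945st^2 + 1260t + 1890st + 486s^2t − 441 − 945s − 486s^2)(7s − 5t + 3)    [combine like terms]
= 2268st^3 − 1620t^4 + 972t^3 − 8001st^2 + 5715t^3 − 3429t^2 − 6615s^2t^2 + 4725st^3 − 2835st^2 + 8820st − 6300t^2 + 3780t + 13230s^2t − 9450st^2 + 5670st + 3402s^3t − 2430s^2t^2 + 1458s^2t − 3087s + 2205t − 1323 − 6615s^2 + 4725st − 2835s − 3402s^3 + 2430s^2t − 1458s^2    [distributive law]
= 6993st^3 − 1620t^4 + 6687t^3 − 20286st^2 − 9729t^2 − 9045s^2t^2 + 19215st + 5985t + 17118s^2t + 3402s^3t − 5922s − 1323 − 8073s^2 − 3402s^3    [combine like terms]

6993st^3 − 1620t^4 + 6687t^3 − 20286st^2 − 9729t^2 − 9045s^2t^2 + 19215st + 5985t + 17118s^2t + 3402s^3t − 5922s − 1323 − 8073s^2 − 3402s^3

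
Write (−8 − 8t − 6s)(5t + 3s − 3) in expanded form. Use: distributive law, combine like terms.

−16t − 6s + 24 − 40t^2 − 54st − 18s^2

(−8 − 8t − 6s)(5t + 3s − 3)
= −40t − 24s + 24 − 40t^2 − 24st + 24t − 30st − 18s^2 + 18s    [distributive law]
= −16t − 6s + 24 − 40t^2 − 54st − 18s^2    [combine like terms]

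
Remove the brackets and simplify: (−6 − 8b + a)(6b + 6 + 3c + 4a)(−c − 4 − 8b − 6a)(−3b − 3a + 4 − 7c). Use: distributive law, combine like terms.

(−6 − 8b + a)(6b + 6 + 3c + 4a)(−c − 4 − 8b − 6a)(−3b − 3a + 4 − 7c)
= (−36b − 36 − 18c − 24a − 48b^2 − 48b − 24bc − 32ab + 6ab + 6a + 3ac + 4a^2)(−c − 4 − 8b − 6a)(−3b − 3a + 4 − 7c)    [distributive law]
= (−84b − 36 − 18c − 18a − 48b^2 − 24bc − 26ab + 3ac + 4a^2)(−c − 4 − 8b − 6a)(−3b − 3a + 4 − 7c)    [combine like terms]
= (84bc + 336b + 672b^2 + 504ab + 36c + 144 + 288b + 216a + 18c^2 + 72c + 144bc + 108ac + 18ac + 72a + 144ab + 108a^2 + 48b^2c + 192b^2 + 384b^3 + 288ab^2 + 24bc^2 + 96bc + 192b^2c + 144abc + 26abc + 104ab + 208ab^2 + 156a^2b − 3ac^2 − 12ac − 24abc − 18a^2c − 4a^2c − 16a^2 − 32a^2b − 24a^3)(−3b − 3a + 4 − 7c)    [distributive law]
= (324bc + 624b + 864b^2 + 752ab + 108c + 144 + 288a + 18c^2 + 114ac + 92a^2 + 240b^2c + 384b^3 + 496ab^2 + 24bc^2 + 146abc + 124a^2b − 3ac^2 − 22a^2c − 24a^3)(−3b − 3a + 4 − 7c)    [combine like terms]
= −972b^2c − 972abc + 1296bc − 2268bc^2 − 1872b^2 − 1872ab + 2496b − 4368bc − 2592b^3 − 2592ab^2 + 3456b^2 − 6048b^2c − 2256ab^2 − 2256a^2b + 3008ab − 5264abc − 324bc − 324ac + 432c − 756c^2 − 432b − 432a + 576 − 1008c − 864ab − 864a^2 + 1152a − 2016ac − 54bc^2 − 54ac^2 + 72c^2 − 126c^3 − 342abc − 342a^2c + 456ac − 798ac^2 − 276a^2b − 276a^3 + 368a^2 − 644a^2c − 720b^3c − 720ab^2c + 960b^2c − 1680b^2c^2 − 1152b^4 − 1152ab^3 + 1536b^3 − 2688b^3c − 1488ab^3 − 1488a^2b^2 + 1984ab^2 − 3472ab^2c − 72b^2c^2 − 72abc^2 + 96bc^2 − 168bc^3 − 438ab^2c − 438a^2bc + 584abc − 1022abc^2 − 372a^2b^2 − 372a^3b + 496a^2b − 868a^2bc + 9abc^2 + 9a^2c^2 − 12ac^2 + 21ac^3 + 66a^2bc + 66a^3c − 88a^2c + 154a^2c^2 + 72a^3b + 72a^4 − 96a^3 + 168a^3c    [distributive law]
= −6060b^2c − 5994abc − 3396bc − 2226bc^2 + 1584b^2 + 272ab + 2064b − 1056b^3 − 2864ab^2 − 2036a^2b − 1884ac − 576c − 684c^2 + 720a + 576 − 496a^2 − 864ac^2 − 126c^3 − 1074a^2c − 372a^3 − 3408b^3c − 4630ab^2c − 1752b^2c^2 − 1152b^4 − 2640ab^3 − 1860a^2b^2 − 1085abc^2 − 168bc^3 − 1240a^2bc − 300a^3b + 163a^2c^2 + 21ac^3 + 234a^3c + 72a^4    [combine like terms]

−6060b^2c − 5994abc − 3396bc − 2226bc^2 + 1584b^2 + 272ab + 2064b − 1056b^3 − 2864ab^2 − 2036a^2b − 1884ac − 576c − 684c^2 + 720a + 576 − 496a^2 − 864ac^2 − 126c^3 − 1074a^2c − 372a^3 − 3408b^3c − 4630ab^2c − 1752b^2c^2 − 1152b^4 − 2640ab^3 − 1860a^2b^2 − 1085abc^2 − 168bc^3 − 1240a^2bc − 300a^3b + 163a^2c^2 + 21ac^3 + 234a^3c + 72a^4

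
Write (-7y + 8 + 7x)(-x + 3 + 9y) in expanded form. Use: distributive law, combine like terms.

(-7y + 8 + 7x)(-x + 3 + 9y)
= 7xy - 21y - 63y² - 8x + 24 + 72y - 7x² + 21x + 63xy    [distributive law]
= 70xy + 51y - 63y² + 13x + 24 - 7x²    [combine like terms]

70xy + 51y - 63y² + 13x + 24 - 7x²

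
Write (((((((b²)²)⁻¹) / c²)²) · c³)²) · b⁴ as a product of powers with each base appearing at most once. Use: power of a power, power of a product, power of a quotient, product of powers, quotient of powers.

b⁻¹²c⁻²

(((((((b²)²)⁻¹) / c²)²) · c³)²) · b⁴
= (((((((b²)²)⁻¹) / c²)²)²) · ((c³)²)) · b⁴    [power of a product]
= ((((((b²)²)⁻¹) / c²)⁴) · ((c³)²)) · b⁴    [power of a power]
= ((((((b²)²)⁻¹)⁴) / ((c²)⁴)) · ((c³)²)) · b⁴    [power of a quotient]
= (((((b²)²)⁻⁴) / ((c²)⁴)) · ((c³)²)) · b⁴    [power of a power]
= ((((b²)⁻⁸) / ((c²)⁴)) · ((c³)²)) · b⁴    [power of a power]
= ((b⁻¹⁶ / ((c²)⁴)) · ((c³)²)) · b⁴    [power of a power]
= ((b⁻¹⁶ / c⁸) · ((c³)²)) · b⁴    [power of a power]
= ((b⁻¹⁶ / c⁸) · c⁶) · b⁴    [power of a power]
= b⁻¹²c⁻²    [quotient of powers; product of powers]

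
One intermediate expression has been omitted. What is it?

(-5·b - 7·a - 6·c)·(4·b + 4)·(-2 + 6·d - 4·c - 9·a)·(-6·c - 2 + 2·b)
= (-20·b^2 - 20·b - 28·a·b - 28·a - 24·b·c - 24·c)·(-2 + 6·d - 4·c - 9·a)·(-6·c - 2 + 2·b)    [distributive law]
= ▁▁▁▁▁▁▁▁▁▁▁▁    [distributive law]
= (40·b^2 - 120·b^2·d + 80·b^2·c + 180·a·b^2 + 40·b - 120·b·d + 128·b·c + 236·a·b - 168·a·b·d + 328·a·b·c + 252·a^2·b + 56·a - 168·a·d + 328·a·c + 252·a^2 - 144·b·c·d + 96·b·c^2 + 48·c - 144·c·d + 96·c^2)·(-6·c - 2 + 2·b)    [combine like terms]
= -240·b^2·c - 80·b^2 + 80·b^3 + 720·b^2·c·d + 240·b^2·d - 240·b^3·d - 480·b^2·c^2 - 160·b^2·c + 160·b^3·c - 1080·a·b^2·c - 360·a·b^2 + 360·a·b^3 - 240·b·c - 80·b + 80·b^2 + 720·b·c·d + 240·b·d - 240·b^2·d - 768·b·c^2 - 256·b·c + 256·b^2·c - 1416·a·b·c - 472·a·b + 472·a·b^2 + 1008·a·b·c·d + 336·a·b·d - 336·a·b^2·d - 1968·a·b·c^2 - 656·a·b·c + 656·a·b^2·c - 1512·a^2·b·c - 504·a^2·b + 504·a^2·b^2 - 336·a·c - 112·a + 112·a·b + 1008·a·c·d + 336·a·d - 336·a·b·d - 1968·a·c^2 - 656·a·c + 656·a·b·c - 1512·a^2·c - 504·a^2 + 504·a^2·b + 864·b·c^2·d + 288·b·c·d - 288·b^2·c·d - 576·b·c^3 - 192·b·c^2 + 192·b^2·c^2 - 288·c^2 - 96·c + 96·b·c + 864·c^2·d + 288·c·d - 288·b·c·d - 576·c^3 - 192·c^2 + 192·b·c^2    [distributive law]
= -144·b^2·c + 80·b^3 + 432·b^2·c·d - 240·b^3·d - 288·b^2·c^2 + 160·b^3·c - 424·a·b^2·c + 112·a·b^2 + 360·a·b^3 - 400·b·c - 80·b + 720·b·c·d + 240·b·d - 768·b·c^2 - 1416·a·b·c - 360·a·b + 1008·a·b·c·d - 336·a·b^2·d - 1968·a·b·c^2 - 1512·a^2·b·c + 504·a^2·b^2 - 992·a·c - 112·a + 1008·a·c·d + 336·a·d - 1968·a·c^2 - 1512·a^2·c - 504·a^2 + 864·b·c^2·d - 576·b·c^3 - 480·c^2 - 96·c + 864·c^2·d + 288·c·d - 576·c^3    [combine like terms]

Applying distributive law to the line above:

(40·b^2 - 120·b^2·d + 80·b^2·c + 180·a·b^2 + 40·b - 120·b·d + 80·b·c + 180·a·b + 56·a·b - 168·a·b·d + 112·a·b·c + 252·a^2·b + 56·a - 168·a·d + 112·a·c + 252·a^2 + 48·b·c - 144·b·c·d + 96·b·c^2 + 216·a·b·c + 48·c - 144·c·d + 96·c^2 + 216·a·c)·(-6·c - 2 + 2·b)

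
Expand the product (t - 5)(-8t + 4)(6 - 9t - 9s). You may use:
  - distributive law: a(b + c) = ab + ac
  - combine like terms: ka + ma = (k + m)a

(t - 5)(-8t + 4)(6 - 9t - 9s)
= (-8t^2 + 4t + 40t - 20)(6 - 9t - 9s)    [distributive law]
= (-8t^2 + 44t - 20)(6 - 9t - 9s)    [combine like terms]
= -48t^2 + 72t^3 + 72st^2 + 264t - 396t^2 - 396st - 120 + 180t + 180s    [distributive law]
= -444t^2 + 72t^3 + 72st^2 + 444t - 396st - 120 + 180s    [combine like terms]

-444t^2 + 72t^3 + 72st^2 + 444t - 396st - 120 + 180s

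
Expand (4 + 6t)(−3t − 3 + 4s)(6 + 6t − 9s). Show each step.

−252t − 288t^2 + 510st − 72 + 204s − 144s^2 − 108t^3 + 306st^2 − 216s^2t

(4 + 6t)(−3t − 3 + 4s)(6 + 6t − 9s)
= (−12t − 12 + 16s − 18t^2 − 18t + 24st)(6 + 6t − 9s)    [distributive law]
= (−30t − 12 + 16s − 18t^2 + 24st)(6 + 6t − 9s)    [combine like terms]
= −180t − 180t^2 + 270st − 72 − 72t + 108s + 96s + 96st − 144s^2 − 108t^2 − 108t^3 + 162st^2 + 144st + 144st^2 − 216s^2t    [distributive law]
= −252t − 288t^2 + 510st − 72 + 204s − 144s^2 − 108t^3 + 306st^2 − 216s^2t    [combine like terms]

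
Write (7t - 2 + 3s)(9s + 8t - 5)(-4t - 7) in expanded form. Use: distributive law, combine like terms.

(7t - 2 + 3s)(9s + 8t - 5)(-4t - 7)
= (63st + 56t^2 - 35t - 18s - 16t + 10 + 27s^2 + 24st - 15s)(-4t - 7)    [distributive law]
= (87st + 56t^2 - 51t - 33s + 10 + 27s^2)(-4t - 7)    [combine like terms]
= -348st^2 - 609st - 224t^3 - 392t^2 + 204t^2 + 357t + 132st + 231s - 40t - 70 - 108s^2t - 189s^2    [distributive law]
= -348st^2 - 477st - 224t^3 - 188t^2 + 317t + 231s - 70 - 108s^2t - 189s^2    [combine like terms]

-348st^2 - 477st - 224t^3 - 188t^2 + 317t + 231s - 70 - 108s^2t - 189s^2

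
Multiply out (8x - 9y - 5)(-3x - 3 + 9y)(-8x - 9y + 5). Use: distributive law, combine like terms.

192x³ - 576x²y - 48x² + 720xy - 165x - 243xy² - 243y² - 225y + 729y³ + 75

(8x - 9y - 5)(-3x - 3 + 9y)(-8x - 9y + 5)
= (-24x² - 24x + 72xy + 27xy + 27y - 81y² + 15x + 15 - 45y)(-8x - 9y + 5)    [distributive law]
= (-24x² - 9x + 99xy - 18y - 81y² + 15)(-8x - 9y + 5)    [combine like terms]
= 192x³ + 216x²y - 120x² + 72x² + 81xy - 45x - 792x²y - 891xy² + 495xy + 144xy + 162y² - 90y + 648xy² + 729y³ - 405y² - 120x - 135y + 75    [distributive law]
= 192x³ - 576x²y - 48x² + 720xy - 165x - 243xy² - 243y² - 225y + 729y³ + 75    [combine like terms]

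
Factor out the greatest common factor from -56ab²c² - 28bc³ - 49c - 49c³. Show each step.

7c(-8ab²c - 4bc² - 7 - 7c²)

-56ab²c² - 28bc³ - 49c - 49c³
= 7(-8ab²c² - 4bc³ - 7c - 7c³)    [factor out 7]
= 7c(-8ab²c - 4bc² - 7 - 7c²)    [factor out c]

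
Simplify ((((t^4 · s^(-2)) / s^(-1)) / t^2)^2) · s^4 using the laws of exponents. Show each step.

((((t^4 · s^(-2)) / s^(-1)) / t^2)^2) · s^4
= ((((t^4 · s^(-2)) / s^(-1))^2) / ((t^2)^2)) · s^4    [power of a quotient]
= ((((t^4 · s^(-2))^2) / ((s^(-1))^2)) / ((t^2)^2)) · s^4    [power of a quotient]
= (((((t^4)^2) · ((s^(-2))^2)) / ((s^(-1))^2)) / ((t^2)^2)) · s^4    [power of a product]
= (((t^8 · ((s^(-2))^2)) / ((s^(-1))^2)) / ((t^2)^2)) · s^4    [power of a power]
= (((t^8 · s^(-4)) / ((s^(-1))^2)) / ((t^2)^2)) · s^4    [power of a power]
= (((t^8 · s^(-4)) / s^(-2)) / ((t^2)^2)) · s^4    [power of a power]
= (((t^8 · s^(-4)) / s^(-2)) / t^4) · s^4    [power of a power]
= s^2t^4    [quotient of powers; product of powers]

s^2t^4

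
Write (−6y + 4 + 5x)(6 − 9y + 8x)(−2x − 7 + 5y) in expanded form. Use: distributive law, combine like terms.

(−6y + 4 + 5x)(6 − 9y + 8x)(−2x − 7 + 5y)
= (−36y + 54y^2 − 48xy + 24 − 36y + 32x + 30x − 45xy + 40x^2)(−2x − 7 + 5y)    [distributive law]
= (−72y + 54y^2 − 93xy + 24 + 62x + 40x^2)(−2x − 7 + 5y)    [combine like terms]
= 144xy + 504y − 360y^2 − 108xy^2 − 378y^2 + 270y^3 + 186x^2y + 651xy − 465xy^2 − 48x − 168 + 120y − 124x^2 − 434x + 310xy − 80x^3 − 280x^2 + 200x^2y    [distributive law]
= 1105xy + 624y − 738y^2 − 573xy^2 + 270y^3 + 386x^2y − 482x − 168 − 404x^2 − 80x^3    [combine like terms]

1105xy + 624y − 738y^2 − 573xy^2 + 270y^3 + 386x^2y − 482x − 168 − 404x^2 − 80x^3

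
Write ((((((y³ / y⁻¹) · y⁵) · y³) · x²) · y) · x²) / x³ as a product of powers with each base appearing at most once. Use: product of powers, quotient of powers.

xy¹³

((((((y³ / y⁻¹) · y⁵) · y³) · x²) · y) · x²) / x³
= (((((y⁴ · y⁵) · y³) · x²) · y) · x²) / x³    [quotient of powers]
= ((((y⁹ · y³) · x²) · y) · x²) / x³    [product of powers]
= (((y¹² · x²) · y) · x²) / x³    [product of powers]
= xy¹³    [quotient of powers; product of powers]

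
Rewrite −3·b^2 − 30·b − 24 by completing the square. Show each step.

−3·b^2 − 30·b − 24
= −3(b^2 + 10·b) − 24    [factor out -3 from the b-terms]
= −3(b^2 + 10·b + 25 − 25) − 24    [add and subtract 25 inside the bracket]
= −3(b + 5)^2 + 75 − 24    [perfect-square identity]
= −3(b + 5)^2 + 51    [combine constants]

−3(b + 5)^2 + 51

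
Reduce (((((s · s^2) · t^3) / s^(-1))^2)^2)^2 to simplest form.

s^32·t^24

(((((s · s^2) · t^3) / s^(-1))^2)^2)^2
= ((((s · s^2) · t^3) / s^(-1))^2)^4    [power of a power]
= (((s · s^2) · t^3) / s^(-1))^8    [power of a power]
= (((s · s^2) · t^3)^8) / ((s^(-1))^8)    [power of a quotient]
= (((s · s^2)^8) · ((t^3)^8)) / ((s^(-1))^8)    [power of a product]
= (((s^8) · ((s^2)^8)) · ((t^3)^8)) / ((s^(-1))^8)    [power of a product]
= ((s^8 · s^16) · ((t^3)^8)) / ((s^(-1))^8)    [power of a power]
= (s^24 · ((t^3)^8)) / ((s^(-1))^8)    [product of powers]
= (s^24 · t^24) / ((s^(-1))^8)    [power of a power]
= (s^24 · t^24) / s^(-8)    [power of a power]
= s^32·t^24    [quotient of powers]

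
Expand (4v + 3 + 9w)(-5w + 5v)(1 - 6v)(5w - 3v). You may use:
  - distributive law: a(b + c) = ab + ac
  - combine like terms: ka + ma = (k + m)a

(4v + 3 + 9w)(-5w + 5v)(1 - 6v)(5w - 3v)
= (-20vw + 20v^2 - 15w + 15v - 45w^2 + 45vw)(1 - 6v)(5w - 3v)    [distributive law]
= (25vw + 20v^2 - 15w + 15v - 45w^2)(1 - 6v)(5w - 3v)    [combine like terms]
= (25vw - 150v^2w + 20v^2 - 120v^3 - 15w + 90vw + 15v - 90v^2 - 45w^2 + 270vw^2)(5w - 3v)    [distributive law]
= (115vw - 150v^2w - 70v^2 - 120v^3 - 15w + 15v - 45w^2 + 270vw^2)(5w - 3v)    [combine like terms]
= 575vw^2 - 345v^2w - 750v^2w^2 + 450v^3w - 350v^2w + 210v^3 - 600v^3w + 360v^4 - 75w^2 + 45vw + 75vw - 45v^2 - 225w^3 + 135vw^2 + 1350vw^3 - 810v^2w^2    [distributive law]
= 710vw^2 - 695v^2w - 1560v^2w^2 - 150v^3w + 210v^3 + 360v^4 - 75w^2 + 120vw - 45v^2 - 225w^3 + 1350vw^3    [combine like terms]

710vw^2 - 695v^2w - 1560v^2w^2 - 150v^3w + 210v^3 + 360v^4 - 75w^2 + 120vw - 45v^2 - 225w^3 + 1350vw^3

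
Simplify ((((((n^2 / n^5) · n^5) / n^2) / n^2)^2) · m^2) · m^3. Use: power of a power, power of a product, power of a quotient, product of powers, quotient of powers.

m^5n^(-4)

((((((n^2 / n^5) · n^5) / n^2) / n^2)^2) · m^2) · m^3
= ((((((n^2 / n^5) · n^5) / n^2)^2) / ((n^2)^2)) · m^2) · m^3    [power of a quotient]
= ((((((n^2 / n^5) · n^5)^2) / ((n^2)^2)) / ((n^2)^2)) · m^2) · m^3    [power of a quotient]
= ((((((n^2 / n^5)^2) · ((n^5)^2)) / ((n^2)^2)) / ((n^2)^2)) · m^2) · m^3    [power of a product]
= (((((((n^2)^2) / ((n^5)^2)) · ((n^5)^2)) / ((n^2)^2)) / ((n^2)^2)) · m^2) · m^3    [power of a quotient]
= (((((n^4 / ((n^5)^2)) · ((n^5)^2)) / ((n^2)^2)) / ((n^2)^2)) · m^2) · m^3    [power of a power]
= (((((n^4 / n^10) · ((n^5)^2)) / ((n^2)^2)) / ((n^2)^2)) · m^2) · m^3    [power of a power]
= ((((n^(-6) · ((n^5)^2)) / ((n^2)^2)) / ((n^2)^2)) · m^2) · m^3    [quotient of powers]
= ((((n^(-6) · n^10) / ((n^2)^2)) / ((n^2)^2)) · m^2) · m^3    [power of a power]
= (((n^4 / ((n^2)^2)) / ((n^2)^2)) · m^2) · m^3    [product of powers]
= (((n^4 / n^4) / ((n^2)^2)) · m^2) · m^3    [power of a power]
= ((n^0 / ((n^2)^2)) · m^2) · m^3    [quotient of powers]
= ((n^0 / n^4) · m^2) · m^3    [power of a power]
= (n^(-4) · m^2) · m^3    [quotient of powers]
= m^5n^(-4)    [product of powers]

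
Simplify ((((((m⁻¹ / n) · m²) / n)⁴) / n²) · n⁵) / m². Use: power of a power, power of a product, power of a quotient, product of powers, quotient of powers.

m²n⁻⁵

((((((m⁻¹ / n) · m²) / n)⁴) / n²) · n⁵) / m²
= ((((((m⁻¹ / n) · m²)⁴) / (n⁴)) / n²) · n⁵) / m²    [power of a quotient]
= ((((((m⁻¹ / n)⁴) · ((m²)⁴)) / (n⁴)) / n²) · n⁵) / m²    [power of a product]
= (((((((m⁻¹)⁴) / (n⁴)) · ((m²)⁴)) / (n⁴)) / n²) · n⁵) / m²    [power of a quotient]
= (((((m⁻⁴ / (n⁴)) · ((m²)⁴)) / (n⁴)) / n²) · n⁵) / m²    [power of a power]
= (((((m⁻⁴ / n⁴) · m⁸) / (n⁴)) / n²) · n⁵) / m²    [power of a power]
= m²n⁻⁵    [quotient of powers; product of powers]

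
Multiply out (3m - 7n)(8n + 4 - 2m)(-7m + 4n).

(3m - 7n)(8n + 4 - 2m)(-7m + 4n)
= (24mn + 12m - 6m^2 - 56n^2 - 28n + 14mn)(-7m + 4n)    [distributive law]
= (38mn + 12m - 6m^2 - 56n^2 - 28n)(-7m + 4n)    [combine like terms]
= -266m^2n + 152mn^2 - 84m^2 + 48mn + 42m^3 - 24m^2n + 392mn^2 - 224n^3 + 196mn - 112n^2    [distributive law]
= -290m^2n + 544mn^2 - 84m^2 + 244mn + 42m^3 - 224n^3 - 112n^2    [combine like terms]

-290m^2n + 544mn^2 - 84m^2 + 244mn + 42m^3 - 224n^3 - 112n^2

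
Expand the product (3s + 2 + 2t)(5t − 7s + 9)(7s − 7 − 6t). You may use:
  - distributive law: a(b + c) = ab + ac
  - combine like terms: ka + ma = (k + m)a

133s^2t + 111st + 64st^2 − 147s^3 + 238s^2 + 35s − 304t − 238t^2 − 126 − 60t^3

(3s + 2 + 2t)(5t − 7s + 9)(7s − 7 − 6t)
= (15st − 21s^2 + 27s + 10t − 14s + 18 + 10t^2 − 14st + 18t)(7s − 7 − 6t)    [distributive law]
= (st − 21s^2 + 13s + 28t + 18 + 10t^2)(7s − 7 − 6t)    [combine like terms]
= 7s^2t − 7st − 6st^2 − 147s^3 + 147s^2 + 126s^2t + 91s^2 − 91s − 78st + 196st − 196t − 168t^2 + 126s − 126 − 108t + 70st^2 − 70t^2 − 60t^3    [distributive law]
= 133s^2t + 111st + 64st^2 − 147s^3 + 238s^2 + 35s − 304t − 238t^2 − 126 − 60t^3    [combine like terms]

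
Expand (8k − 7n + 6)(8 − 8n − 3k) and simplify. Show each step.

(8k − 7n + 6)(8 − 8n − 3k)
= 64k − 64kn − 24k² − 56n + 56n² + 21kn + 48 − 48n − 18k    [distributive law]
= 46k − 43kn − 24k² − 104n + 56n² + 48    [combine like terms]

46k − 43kn − 24k² − 104n + 56n² + 48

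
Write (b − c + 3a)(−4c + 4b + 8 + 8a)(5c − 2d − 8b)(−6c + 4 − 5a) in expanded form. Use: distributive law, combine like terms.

432bc^3 − 912bc^2 − 1200abc^2 − 96bc^2d + 160bcd + 160abcd − 504b^2c^2 + 720b^2c + 540ab^2c + 48b^2cd − 32b^2d + 40ab^2d + 192b^3c − 128b^3 + 160ab^3 + 416bc + 1672abc − 64bd − 80abd − 256b^2 − 320ab^2 − 148a^2bc + 200a^2bd + 800a^2b^2 − 120c^4 + 320c^3 + 500ac^3 + 48c^3d − 128c^2d − 200ac^2d − 160c^2 − 920ac^2 + 64cd + 368acd − 220a^2c^2 + 88a^2cd + 480ac − 120a^2c − 192ad + 48a^2d − 768ab + 192a^2b − 600a^3c + 240a^3d + 960a^3b

(b − c + 3a)(−4c + 4b + 8 + 8a)(5c − 2d − 8b)(−6c + 4 − 5a)
= (−4bc + 4b^2 + 8b + 8ab + 4c^2 − 4bc − 8c − 8ac − 12ac + 12ab + 24a + 24a^2)(5c − 2d − 8b)(−6c + 4 − 5a)    [distributive law]
= (−8bc + 4b^2 + 8b + 20ab + 4c^2 − 8c − 20ac + 24a + 24a^2)(5c − 2d − 8b)(−6c + 4 − 5a)    [combine like terms]
= (−40bc^2 + 16bcd + 64b^2c + 20b^2c − 8b^2d − 32b^3 + 40bc − 16bd − 64b^2 + 100abc − 40abd − 160ab^2 + 20c^3 − 8c^2d − 32bc^2 − 40c^2 + 16cd + 64bc − 100ac^2 + 40acd + 160abc + 120ac − 48ad − 192ab + 120a^2c − 48a^2d − 192a^2b)(−6c + 4 − 5a)    [distributive law]
= (−72bc^2 + 16bcd + 84b^2c − 8b^2d − 32b^3 + 104bc − 16bd − 64b^2 + 260abc − 40abd − 160ab^2 + 20c^3 − 8c^2d − 40c^2 + 16cd − 100ac^2 + 40acd + 120ac − 48ad − 192ab + 120a^2c − 48a^2d − 192a^2b)(−6c + 4 − 5a)    [combine like terms]
= 432bc^3 − 288bc^2 + 360abc^2 − 96bc^2d + 64bcd − 80abcd − 504b^2c^2 + 336b^2c − 420ab^2c + 48b^2cd − 32b^2d + 40ab^2d + 192b^3c − 128b^3 + 160ab^3 − 624bc^2 + 416bc − 520abc + 96bcd − 64bd + 80abd + 384b^2c − 256b^2 + 320ab^2 − 1560abc^2 + 1040abc − 1300a^2bc + 240abcd − 160abd + 200a^2bd + 960ab^2c − 640ab^2 + 800a^2b^2 − 120c^4 + 80c^3 − 100ac^3 + 48c^3d − 32c^2d + 40ac^2d + 240c^3 − 160c^2 + 200ac^2 − 96c^2d + 64cd − 80acd + 600ac^3 − 400ac^2 + 500a^2c^2 − 240ac^2d + 160acd − 200a^2cd − 720ac^2 + 480ac − 600a^2c + 288acd − 192ad + 240a^2d + 1152abc − 768ab + 960a^2b − 720a^2c^2 + 480a^2c − 600a^3c + 288a^2cd − 192a^2d + 240a^3d + 1152a^2bc − 768a^2b + 960a^3b    [distributive law]
= 432bc^3 − 912bc^2 − 1200abc^2 − 96bc^2d + 160bcd + 160abcd − 504b^2c^2 + 720b^2c + 540ab^2c + 48b^2cd − 32b^2d + 40ab^2d + 192b^3c − 128b^3 + 160ab^3 + 416bc + 1672abc − 64bd − 80abd − 256b^2 − 320ab^2 − 148a^2bc + 200a^2bd + 800a^2b^2 − 120c^4 + 320c^3 + 500ac^3 + 48c^3d − 128c^2d − 200ac^2d − 160c^2 − 920ac^2 + 64cd + 368acd − 220a^2c^2 + 88a^2cd + 480ac − 120a^2c − 192ad + 48a^2d − 768ab + 192a^2b − 600a^3c + 240a^3d + 960a^3b    [combine like terms]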